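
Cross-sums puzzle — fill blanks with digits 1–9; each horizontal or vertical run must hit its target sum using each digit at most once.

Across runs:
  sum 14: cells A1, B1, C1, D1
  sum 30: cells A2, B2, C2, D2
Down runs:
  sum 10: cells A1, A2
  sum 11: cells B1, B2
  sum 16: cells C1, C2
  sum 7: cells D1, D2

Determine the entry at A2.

30 in 4 cells must be {6,7,8,9}; 16 in 2 cells must be {7,9}.
Only 7 fits C1 under both its across sum 14 and down sum 16.
C2 = 16 − 7 = 9 completes the 16 down.
Given what's placed, D2 must be 6 to fit the 30 across and 7 down.
D1 = 7 − 6 = 1 completes the 7 down.
No cell is forced outright now. A2 can only be 7 or 8 (the digits allowed by both its 30 across and its 10 down). If A2 = 7: then A1 would have to be in {2,4} for the 14 across but in {3} for the 10 down — contradiction. So A2 = 8.

8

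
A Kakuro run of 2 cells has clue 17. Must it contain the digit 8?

The only way to make 17 from 2 distinct digits is {8,9}, which contains 8.

Yes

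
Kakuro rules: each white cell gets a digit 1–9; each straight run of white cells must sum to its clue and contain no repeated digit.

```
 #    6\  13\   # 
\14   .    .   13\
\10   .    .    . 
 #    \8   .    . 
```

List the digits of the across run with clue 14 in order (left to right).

5 9

The 14 across and the 6 down share only 5, so R1C1 = 5.
R1C2 = 14 − 5 = 9 completes the 14 across.
R2C1 = 6 − 5 = 1 completes the 6 down.
R2C2 = 3: the only remaining digit allowed by both the 10 across and the 13 down.
R2C3 = 10 − 4 = 6 completes the 10 across.
R3C2 = 13 − 12 = 1 completes the 13 down.
R3C3 = 8 − 1 = 7 completes the 8 across.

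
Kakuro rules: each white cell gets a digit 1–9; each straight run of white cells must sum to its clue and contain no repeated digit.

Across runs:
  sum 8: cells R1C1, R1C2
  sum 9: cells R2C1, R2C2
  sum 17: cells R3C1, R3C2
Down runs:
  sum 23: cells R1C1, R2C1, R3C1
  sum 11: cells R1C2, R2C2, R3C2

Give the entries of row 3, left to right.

9 8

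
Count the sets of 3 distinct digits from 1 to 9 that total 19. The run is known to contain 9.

3

3 distinct digits from 1–9 sum between 6 and 24.
Keeping only sets containing 9.
Enumerating: {2,8,9}, {3,7,9}, {4,6,9}.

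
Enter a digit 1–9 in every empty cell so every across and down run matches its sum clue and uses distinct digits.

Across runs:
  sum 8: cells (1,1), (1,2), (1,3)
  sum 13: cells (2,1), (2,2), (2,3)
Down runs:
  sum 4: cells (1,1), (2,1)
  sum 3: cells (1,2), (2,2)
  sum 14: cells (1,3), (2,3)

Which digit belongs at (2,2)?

1

4 in 2 cells must be {1,3}; 3 in 2 cells must be {1,2}.
The 8 across and the 14 down share only 5, so (1,3) = 5.
(2,3) = 14 − 5 = 9 completes the 14 down.
Given what's placed, (1,1) must be 1 to fit the 8 across and 4 down.
(1,2) = 8 − 6 = 2 completes the 8 across.
(2,1) = 4 − 1 = 3 completes the 4 down.
(2,2) = 13 − 12 = 1 completes the 13 across.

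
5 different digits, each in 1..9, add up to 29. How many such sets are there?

8

5 distinct digits from 1–9 sum between 15 and 35.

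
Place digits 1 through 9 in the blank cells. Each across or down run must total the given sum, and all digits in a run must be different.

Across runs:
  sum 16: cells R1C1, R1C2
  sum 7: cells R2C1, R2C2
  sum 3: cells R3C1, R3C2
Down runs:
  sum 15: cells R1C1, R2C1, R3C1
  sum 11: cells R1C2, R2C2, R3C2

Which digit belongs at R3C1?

16 in 2 cells must be {7,9}; 3 in 2 cells must be {1,2}.
The 16 across and the 11 down share only 7, so R1C2 = 7.
Given what's placed, R3C2 must be 1 to fit the 3 across and 11 down.
R1C1 = 16 − 7 = 9 completes the 16 across.
R2C2 = 11 − 8 = 3 completes the 11 down.
R3C1 = 3 − 1 = 2 completes the 3 across.
R2C1 = 7 − 3 = 4 completes the 7 across.

2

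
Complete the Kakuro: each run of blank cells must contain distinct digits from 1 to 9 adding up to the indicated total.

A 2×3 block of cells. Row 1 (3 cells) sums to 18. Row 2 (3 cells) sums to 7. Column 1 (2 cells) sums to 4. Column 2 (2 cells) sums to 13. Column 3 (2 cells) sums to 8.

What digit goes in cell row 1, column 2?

7 in 3 cells must be {1,2,4}; 4 in 2 cells must be {1,3}.
The 7 across and the 4 down share only 1, so (2,1) = 1.
Given what's placed, (2,2) must be 4 to fit the 7 across and 13 down.
(2,3) = 7 − 5 = 2 completes the 7 across.
(1,1) = 4 − 1 = 3 completes the 4 down.
(1,2) = 13 − 4 = 9 completes the 13 down.
(1,3) = 18 − 12 = 6 completes the 18 across.

9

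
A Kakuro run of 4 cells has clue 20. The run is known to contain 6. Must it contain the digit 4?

No

Counterexample: {1,5,6,8} sums to 20 under that restriction without using 4.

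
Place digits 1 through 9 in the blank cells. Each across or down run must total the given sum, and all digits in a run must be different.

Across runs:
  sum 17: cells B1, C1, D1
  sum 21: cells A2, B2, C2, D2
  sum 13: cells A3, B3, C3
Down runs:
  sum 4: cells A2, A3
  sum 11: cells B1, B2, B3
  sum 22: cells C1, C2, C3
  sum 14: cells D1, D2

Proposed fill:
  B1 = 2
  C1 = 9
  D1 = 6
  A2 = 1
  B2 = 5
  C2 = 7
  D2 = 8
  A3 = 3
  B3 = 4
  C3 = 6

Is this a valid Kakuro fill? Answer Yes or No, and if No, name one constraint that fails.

Yes

Across: 2+9+6=17; 1+5+7+8=21; 3+4+6=13. Down: 1+3=4; 2+5+4=11; 9+7+6=22; 6+8=14. No digit repeats within any run.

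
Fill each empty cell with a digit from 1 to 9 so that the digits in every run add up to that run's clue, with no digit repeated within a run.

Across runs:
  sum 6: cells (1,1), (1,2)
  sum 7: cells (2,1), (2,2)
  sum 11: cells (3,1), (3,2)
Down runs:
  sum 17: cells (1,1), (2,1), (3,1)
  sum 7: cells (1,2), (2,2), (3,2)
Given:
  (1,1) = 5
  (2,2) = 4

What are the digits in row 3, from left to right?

9 2

7 in 3 cells must be {1,2,4}.
(1,2) = 6 − 5 = 1 completes the 6 across.
(2,1) = 7 − 4 = 3 completes the 7 across.
(3,1) = 17 − 8 = 9 completes the 17 down.
(3,2) = 11 − 9 = 2 completes the 11 across.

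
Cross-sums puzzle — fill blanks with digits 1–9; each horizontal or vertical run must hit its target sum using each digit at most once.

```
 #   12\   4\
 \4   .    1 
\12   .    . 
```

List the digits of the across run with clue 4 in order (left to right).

3 1

4 in 2 cells must be {1,3}.
R1C1 = 4 − 1 = 3 completes the 4 across.
R2C1 = 12 − 3 = 9 completes the 12 down.
R2C2 = 12 − 9 = 3 completes the 12 across.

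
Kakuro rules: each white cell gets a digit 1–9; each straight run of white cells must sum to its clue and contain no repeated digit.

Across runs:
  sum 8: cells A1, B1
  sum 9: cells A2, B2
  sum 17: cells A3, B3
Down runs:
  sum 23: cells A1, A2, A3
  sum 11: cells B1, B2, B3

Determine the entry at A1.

17 in 2 cells must be {8,9}; 23 in 3 cells must be {6,8,9}.
The 8 across and the 23 down share only 6, so A1 = 6.
B1 = 8 − 6 = 2 completes the 8 across.
Given what's placed, A2 must be 8 to fit the 9 across and 23 down.
B2 = 9 − 8 = 1 completes the 9 across.
A3 = 23 − 14 = 9 completes the 23 down.
B3 = 17 − 9 = 8 completes the 17 across.

6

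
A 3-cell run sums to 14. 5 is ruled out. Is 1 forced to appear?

Counterexample: {2,3,9} sums to 14 under that restriction without using 1.

No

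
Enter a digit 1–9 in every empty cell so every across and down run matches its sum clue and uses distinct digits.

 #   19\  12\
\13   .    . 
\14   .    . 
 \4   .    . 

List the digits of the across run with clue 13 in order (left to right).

7, 6

4 in 2 cells must be {1,3}.
The 4 across and the 19 down share only 3, so R3C1 = 3.
R3C2 = 4 − 3 = 1 completes the 4 across.
Given what's placed, R2C1 must be 9 to fit the 14 across and 19 down.
R2C2 = 14 − 9 = 5 completes the 14 across.
R1C1 = 19 − 12 = 7 completes the 19 down.
R1C2 = 13 − 7 = 6 completes the 13 across.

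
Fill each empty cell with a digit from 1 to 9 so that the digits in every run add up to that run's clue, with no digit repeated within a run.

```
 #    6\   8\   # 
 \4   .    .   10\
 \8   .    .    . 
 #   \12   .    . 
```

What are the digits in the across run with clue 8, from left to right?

4 in 2 cells must be {1,3}.
The 4 across and the 6 down share only 1, so R1C1 = 1.
R1C2 = 4 − 1 = 3 completes the 4 across.
R2C1 = 6 − 1 = 5 completes the 6 down.
R2C2 = 1: the only remaining digit allowed by both the 8 across and the 8 down.
R2C3 = 8 − 6 = 2 completes the 8 across.
R3C2 = 8 − 4 = 4 completes the 8 down.
R3C3 = 12 − 4 = 8 completes the 12 across.

5, 1, 2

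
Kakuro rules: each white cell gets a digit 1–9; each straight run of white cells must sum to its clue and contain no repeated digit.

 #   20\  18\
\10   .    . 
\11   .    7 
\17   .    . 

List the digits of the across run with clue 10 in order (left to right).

7 3

17 in 2 cells must be {8,9}.
R2C1 = 11 − 7 = 4 completes the 11 across.
R3C1 = 9: the only remaining digit allowed by both the 17 across and the 20 down.
R3C2 = 17 − 9 = 8 completes the 17 across.
R1C1 = 20 − 13 = 7 completes the 20 down.
R1C2 = 10 − 7 = 3 completes the 10 across.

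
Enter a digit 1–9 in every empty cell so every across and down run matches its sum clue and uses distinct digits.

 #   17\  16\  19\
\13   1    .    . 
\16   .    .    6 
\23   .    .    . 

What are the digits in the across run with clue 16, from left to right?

7, 3, 6

23 in 3 cells must be {6,8,9}.
Given what's placed, R3C1 must be 9 to fit the 23 across and 17 down.
Given what's placed, R3C3 must be 8 to fit the 23 across and 19 down.
R1C3 = 19 − 14 = 5 completes the 19 down.
R2C1 = 17 − 10 = 7 completes the 17 down.
R2C2 = 16 − 13 = 3 completes the 16 across.
R3C2 = 23 − 17 = 6 completes the 23 across.
R1C2 = 13 − 6 = 7 completes the 13 across.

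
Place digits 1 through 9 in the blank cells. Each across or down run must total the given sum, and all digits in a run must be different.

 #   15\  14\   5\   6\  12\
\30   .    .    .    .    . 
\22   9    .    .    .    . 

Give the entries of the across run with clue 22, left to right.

9, 5, 3, 1, 4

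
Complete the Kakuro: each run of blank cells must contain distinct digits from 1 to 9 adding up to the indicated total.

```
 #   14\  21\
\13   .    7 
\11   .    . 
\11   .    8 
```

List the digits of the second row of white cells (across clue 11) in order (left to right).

5 6

R1C1 = 13 − 7 = 6 completes the 13 across.
R2C2 = 21 − 15 = 6 completes the 21 down.
R3C1 = 11 − 8 = 3 completes the 11 across.
R2C1 = 11 − 6 = 5 completes the 11 across.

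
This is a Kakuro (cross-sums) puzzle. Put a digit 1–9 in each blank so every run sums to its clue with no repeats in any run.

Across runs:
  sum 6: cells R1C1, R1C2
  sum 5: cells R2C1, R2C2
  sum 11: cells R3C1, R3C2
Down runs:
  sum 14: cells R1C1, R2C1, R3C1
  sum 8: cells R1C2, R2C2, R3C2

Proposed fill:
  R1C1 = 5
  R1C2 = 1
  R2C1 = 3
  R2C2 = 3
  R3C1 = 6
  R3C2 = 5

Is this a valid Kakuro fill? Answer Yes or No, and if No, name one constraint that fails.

No — the down run R1C2–R3C2 sums to 9, not 8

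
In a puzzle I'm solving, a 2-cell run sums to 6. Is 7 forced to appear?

No

Counterexample: {1,5} sums to 6 without using 7.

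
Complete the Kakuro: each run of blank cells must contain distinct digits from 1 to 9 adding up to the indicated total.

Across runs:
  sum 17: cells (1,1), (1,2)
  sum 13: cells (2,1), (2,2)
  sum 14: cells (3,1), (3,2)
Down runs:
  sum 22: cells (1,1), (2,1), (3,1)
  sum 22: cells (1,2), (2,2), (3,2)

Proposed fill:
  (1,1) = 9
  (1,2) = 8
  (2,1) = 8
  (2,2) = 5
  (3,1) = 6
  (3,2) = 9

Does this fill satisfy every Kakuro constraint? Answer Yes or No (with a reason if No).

No — the across run (3,1)–(3,2) sums to 15, not 14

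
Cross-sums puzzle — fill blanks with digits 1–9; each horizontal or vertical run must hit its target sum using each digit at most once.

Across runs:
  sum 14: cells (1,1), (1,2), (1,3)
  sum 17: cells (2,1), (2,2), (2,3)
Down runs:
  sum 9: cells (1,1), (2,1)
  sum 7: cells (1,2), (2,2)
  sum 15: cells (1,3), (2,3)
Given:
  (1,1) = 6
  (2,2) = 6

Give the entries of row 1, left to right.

(1,2) = 7 − 6 = 1 completes the 7 down.
(1,3) = 14 − 7 = 7 completes the 14 across.
(2,1) = 9 − 6 = 3 completes the 9 down.
(2,3) = 17 − 9 = 8 completes the 17 across.

6, 1, 7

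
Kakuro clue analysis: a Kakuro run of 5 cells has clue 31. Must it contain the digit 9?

Every partition of 31 into 5 distinct digits includes 9: {1,6,7,8,9}, {2,5,7,8,9}, {3,4,7,8,9}, {3,5,6,8,9}, {4,5,6,7,9}.

Yes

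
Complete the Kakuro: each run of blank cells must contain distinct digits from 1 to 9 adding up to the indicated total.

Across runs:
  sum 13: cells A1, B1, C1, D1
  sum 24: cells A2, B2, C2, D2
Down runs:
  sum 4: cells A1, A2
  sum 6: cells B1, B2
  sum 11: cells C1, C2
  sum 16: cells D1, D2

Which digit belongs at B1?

2

4 in 2 cells must be {1,3}; 16 in 2 cells must be {7,9}.
Only 7 fits D1 under both its across sum 13 and down sum 16.
D2 = 16 − 7 = 9 completes the 16 down.
Nothing is forced directly, so branch on A1, whose candidates are 1 or 3. If A1 = 3: that forces C1 = 2, A2 = 1, after which B2 would have to be in {6,8} for the 24 across but in {1,2,4,5} for the 6 down — contradiction. So A1 = 1.
B1 = 2: the only remaining digit allowed by both the 13 across and the 6 down.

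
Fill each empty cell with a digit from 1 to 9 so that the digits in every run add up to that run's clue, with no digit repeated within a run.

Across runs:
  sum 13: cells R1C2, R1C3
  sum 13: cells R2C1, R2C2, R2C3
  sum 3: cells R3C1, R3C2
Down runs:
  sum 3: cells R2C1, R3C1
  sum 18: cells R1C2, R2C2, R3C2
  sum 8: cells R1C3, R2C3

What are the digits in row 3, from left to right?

3 in 2 cells must be {1,2}.
Nothing is forced directly, so branch on R2C1, whose candidates are 1 or 2. If R2C1 = 2: that forces R3C1 = 1, R3C2 = 2, R2C2 = 7, after which R2C3 would have to be in {4} for the 13 across but in {1,2,3,5,6,7} for the 8 down — contradiction. So R2C1 = 1.
R3C1 = 3 − 1 = 2 completes the 3 down.
R3C2 = 3 − 2 = 1 completes the 3 across.
No cell is forced outright now. R1C2 can only be 8 or 9 (the digits allowed by both its 13 across and its 18 down). If R1C2 = 9: then R1C3 would have to be in {4} for the 13 across but in {1,2,3,5,6,7} for the 8 down — contradiction. So R1C2 = 8.
R1C3 = 13 − 8 = 5 completes the 13 across.
R2C2 = 18 − 9 = 9 completes the 18 down.
R2C3 = 13 − 10 = 3 completes the 13 across.

2, 1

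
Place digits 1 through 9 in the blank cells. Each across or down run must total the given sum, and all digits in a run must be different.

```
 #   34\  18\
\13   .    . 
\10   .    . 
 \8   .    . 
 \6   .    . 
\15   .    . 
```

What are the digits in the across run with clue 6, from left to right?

34 in 5 cells must be {4,6,7,8,9}.
Only 4 fits R4C1 under both its across sum 6 and down sum 34.
R4C2 = 6 − 4 = 2 completes the 6 across.
Nothing is forced directly, so branch on R3C1, whose candidates are 6 or 7. If R3C1 = 6: then R3C2 would have to be in {2} for the 8 across but in {1,3,4,5,6,7,8} for the 18 down — contradiction. So R3C1 = 7.
R3C2 = 8 − 7 = 1 completes the 8 across.
No cell is forced outright now. R2C1 can only be 6 or 8 or 9 (the digits allowed by both its 10 across and its 34 down). If R2C1 = 8: then R2C2 would have to be in {2} for the 10 across but in {3,4,5,6,7,8} for the 18 down — contradiction. If R2C1 = 9: then R2C2 would have to be in {1} for the 10 across but in {3,4,5,6,7,8} for the 18 down — contradiction. So R2C1 = 6.
R2C2 = 10 − 6 = 4 completes the 10 across.

4 2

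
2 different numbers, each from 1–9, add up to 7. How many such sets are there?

3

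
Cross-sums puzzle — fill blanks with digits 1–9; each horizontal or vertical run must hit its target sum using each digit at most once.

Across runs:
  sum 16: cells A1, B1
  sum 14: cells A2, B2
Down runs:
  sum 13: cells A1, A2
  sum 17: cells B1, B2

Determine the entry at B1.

16 in 2 cells must be {7,9}; 17 in 2 cells must be {8,9}.
The 16 across and the 17 down share only 9, so B1 = 9.
B2 = 17 − 9 = 8 completes the 17 down.
A1 = 16 − 9 = 7 completes the 16 across.
A2 = 14 − 8 = 6 completes the 14 across.

9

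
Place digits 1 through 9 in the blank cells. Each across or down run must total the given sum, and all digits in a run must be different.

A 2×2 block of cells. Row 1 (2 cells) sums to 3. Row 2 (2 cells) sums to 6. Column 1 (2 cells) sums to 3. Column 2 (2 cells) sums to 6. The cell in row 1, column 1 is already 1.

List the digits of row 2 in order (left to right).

2 4

3 in 2 cells must be {1,2}.
(1,2) = 3 − 1 = 2 completes the 3 across.
(2,1) = 3 − 1 = 2 completes the 3 down.
(2,2) = 6 − 2 = 4 completes the 6 across.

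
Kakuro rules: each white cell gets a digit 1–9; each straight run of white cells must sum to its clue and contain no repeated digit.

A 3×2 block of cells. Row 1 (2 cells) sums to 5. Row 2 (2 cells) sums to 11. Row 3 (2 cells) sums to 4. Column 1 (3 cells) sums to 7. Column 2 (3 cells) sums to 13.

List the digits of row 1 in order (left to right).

4 1

4 in 2 cells must be {1,3}; 7 in 3 cells must be {1,2,4}.
The 4 across and the 7 down share only 1, so (3,1) = 1.
(3,2) = 4 − 1 = 3 completes the 4 across.
Nothing is forced directly, so branch on (1,1), whose candidates are 2 or 4. If (1,1) = 2: then (1,2) would have to be in {3} for the 5 across but in {1,2,4,6,8,9} for the 13 down — contradiction. So (1,1) = 4.
(1,2) = 5 − 4 = 1 completes the 5 across.
(2,1) = 7 − 5 = 2 completes the 7 down.
(2,2) = 11 − 2 = 9 completes the 11 across.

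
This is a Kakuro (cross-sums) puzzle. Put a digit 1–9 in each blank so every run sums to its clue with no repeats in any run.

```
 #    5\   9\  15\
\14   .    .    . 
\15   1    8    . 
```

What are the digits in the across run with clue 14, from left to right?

4 1 9

R1C1 = 5 − 1 = 4 completes the 5 down.
R1C2 = 9 − 8 = 1 completes the 9 down.
R1C3 = 14 − 5 = 9 completes the 14 across.
R2C3 = 15 − 9 = 6 completes the 15 across.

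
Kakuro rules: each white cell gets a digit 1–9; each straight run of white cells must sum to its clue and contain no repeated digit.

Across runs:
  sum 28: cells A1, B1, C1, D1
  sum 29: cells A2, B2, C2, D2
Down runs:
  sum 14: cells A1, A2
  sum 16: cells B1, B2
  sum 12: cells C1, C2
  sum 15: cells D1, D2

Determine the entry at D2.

7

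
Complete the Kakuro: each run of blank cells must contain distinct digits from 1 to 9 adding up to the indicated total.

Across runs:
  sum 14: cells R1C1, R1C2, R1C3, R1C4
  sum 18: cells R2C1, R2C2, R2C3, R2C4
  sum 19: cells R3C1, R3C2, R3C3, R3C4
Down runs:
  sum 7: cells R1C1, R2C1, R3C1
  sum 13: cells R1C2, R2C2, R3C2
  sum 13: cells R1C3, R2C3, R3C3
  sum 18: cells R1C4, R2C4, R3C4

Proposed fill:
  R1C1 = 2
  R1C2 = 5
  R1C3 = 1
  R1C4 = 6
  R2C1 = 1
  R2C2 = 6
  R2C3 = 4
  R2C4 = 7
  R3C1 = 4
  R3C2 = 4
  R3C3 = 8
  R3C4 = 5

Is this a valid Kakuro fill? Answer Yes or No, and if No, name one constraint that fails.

No — the across run R3C1–R3C4 sums to 21, not 19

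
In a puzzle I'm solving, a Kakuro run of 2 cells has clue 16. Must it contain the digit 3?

The only way to make 16 from 2 distinct digits is {7,9}, which does not contain 3.

No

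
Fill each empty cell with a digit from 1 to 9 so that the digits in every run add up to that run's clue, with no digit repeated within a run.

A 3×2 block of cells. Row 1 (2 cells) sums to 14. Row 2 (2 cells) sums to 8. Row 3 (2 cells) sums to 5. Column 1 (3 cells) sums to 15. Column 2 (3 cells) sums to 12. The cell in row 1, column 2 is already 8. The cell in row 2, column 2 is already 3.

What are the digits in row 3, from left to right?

4 1

(1,1) = 14 − 8 = 6 completes the 14 across.
(2,1) = 8 − 3 = 5 completes the 8 across.
(3,1) = 15 − 11 = 4 completes the 15 down.
(3,2) = 5 − 4 = 1 completes the 5 across.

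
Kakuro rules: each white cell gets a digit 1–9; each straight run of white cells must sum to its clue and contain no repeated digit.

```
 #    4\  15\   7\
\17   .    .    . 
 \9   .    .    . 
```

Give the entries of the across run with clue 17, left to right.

3 9 5

4 in 2 cells must be {1,3}.
The 9 across and the 15 down share only 6, so R2C2 = 6.
R1C2 = 15 − 6 = 9 completes the 15 down.
Given what's placed, R2C1 must be 1 to fit the 9 across and 4 down.
R2C3 = 9 − 7 = 2 completes the 9 across.
R1C1 = 4 − 1 = 3 completes the 4 down.
R1C3 = 17 − 12 = 5 completes the 17 across.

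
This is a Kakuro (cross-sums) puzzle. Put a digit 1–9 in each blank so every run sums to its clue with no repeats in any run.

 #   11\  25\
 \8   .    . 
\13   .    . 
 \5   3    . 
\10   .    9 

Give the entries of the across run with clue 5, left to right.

11 in 4 cells must be {1,2,3,5}.
R2C1 = 5: the only remaining digit allowed by both the 13 across and the 11 down.
R2C2 = 13 − 5 = 8 completes the 13 across.
R3C2 = 5 − 3 = 2 completes the 5 across.
R4C1 = 10 − 9 = 1 completes the 10 across.
R1C1 = 11 − 9 = 2 completes the 11 down.
R1C2 = 8 − 2 = 6 completes the 8 across.

3 2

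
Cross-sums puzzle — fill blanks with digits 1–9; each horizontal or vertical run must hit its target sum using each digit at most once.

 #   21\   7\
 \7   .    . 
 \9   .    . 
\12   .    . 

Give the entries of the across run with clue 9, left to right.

7 2

7 in 3 cells must be {1,2,4}.
The 12 across and the 7 down share only 4, so R3C2 = 4.
R3C1 = 12 − 4 = 8 completes the 12 across.
Nothing is forced directly, so branch on R1C1, whose candidates are 4 or 6. If R1C1 = 4: then R1C2 would have to be in {3} for the 7 across but in {1,2} for the 7 down — contradiction. So R1C1 = 6.
R1C2 = 7 − 6 = 1 completes the 7 across.
R2C1 = 21 − 14 = 7 completes the 21 down.
R2C2 = 9 − 7 = 2 completes the 9 across.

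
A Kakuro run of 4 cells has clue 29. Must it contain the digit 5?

Yes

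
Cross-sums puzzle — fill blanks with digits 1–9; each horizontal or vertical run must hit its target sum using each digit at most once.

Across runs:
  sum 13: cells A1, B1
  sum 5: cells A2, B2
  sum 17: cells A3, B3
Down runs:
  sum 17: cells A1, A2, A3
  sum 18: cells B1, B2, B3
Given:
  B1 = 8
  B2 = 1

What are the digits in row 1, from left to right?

17 in 2 cells must be {8,9}.
A1 = 13 − 8 = 5 completes the 13 across.
A2 = 5 − 1 = 4 completes the 5 across.
A3 = 17 − 9 = 8 completes the 17 down.
B3 = 17 − 8 = 9 completes the 17 across.

5 8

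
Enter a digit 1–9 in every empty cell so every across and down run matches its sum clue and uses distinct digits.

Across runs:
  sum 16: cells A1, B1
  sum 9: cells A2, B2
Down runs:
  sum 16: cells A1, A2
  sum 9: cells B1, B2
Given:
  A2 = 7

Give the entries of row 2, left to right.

16 in 2 cells must be {7,9}.
A1 = 16 − 7 = 9 completes the 16 down.
B1 = 16 − 9 = 7 completes the 16 across.
B2 = 9 − 7 = 2 completes the 9 across.

7, 2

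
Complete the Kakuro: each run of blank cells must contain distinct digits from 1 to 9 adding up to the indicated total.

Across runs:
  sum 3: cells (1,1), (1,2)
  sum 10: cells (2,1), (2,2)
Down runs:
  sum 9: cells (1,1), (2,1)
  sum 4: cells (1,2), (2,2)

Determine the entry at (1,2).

1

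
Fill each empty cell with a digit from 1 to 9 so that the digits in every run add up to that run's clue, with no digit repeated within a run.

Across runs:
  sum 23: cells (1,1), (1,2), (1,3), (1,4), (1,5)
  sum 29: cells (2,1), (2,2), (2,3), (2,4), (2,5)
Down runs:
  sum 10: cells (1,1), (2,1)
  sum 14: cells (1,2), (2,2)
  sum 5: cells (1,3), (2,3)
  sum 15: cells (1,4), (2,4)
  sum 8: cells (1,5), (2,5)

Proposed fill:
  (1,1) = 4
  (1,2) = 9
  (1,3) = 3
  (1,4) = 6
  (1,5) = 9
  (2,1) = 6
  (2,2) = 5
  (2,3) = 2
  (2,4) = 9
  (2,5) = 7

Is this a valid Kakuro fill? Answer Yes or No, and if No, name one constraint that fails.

No — the down run (1,5)–(2,5) sums to 16, not 8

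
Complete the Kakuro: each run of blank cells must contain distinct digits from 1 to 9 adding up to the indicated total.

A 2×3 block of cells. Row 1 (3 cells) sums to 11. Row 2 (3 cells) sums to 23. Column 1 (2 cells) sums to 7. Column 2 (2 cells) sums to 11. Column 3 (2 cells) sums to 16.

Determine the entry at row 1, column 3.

7

23 in 3 cells must be {6,8,9}; 16 in 2 cells must be {7,9}.
The 11 across and the 16 down share only 7, so (1,3) = 7.
The 23 across and the 7 down share only 6, so (2,1) = 6.
(2,3) = 16 − 7 = 9 completes the 16 down.
(1,1) = 7 − 6 = 1 completes the 7 down.
(1,2) = 11 − 8 = 3 completes the 11 across.
(2,2) = 23 − 15 = 8 completes the 23 across.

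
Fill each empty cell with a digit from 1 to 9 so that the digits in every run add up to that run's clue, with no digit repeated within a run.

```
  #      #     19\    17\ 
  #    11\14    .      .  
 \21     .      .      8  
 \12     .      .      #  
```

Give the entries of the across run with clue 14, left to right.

5, 9

17 in 2 cells must be {8,9}.
R1C3 = 17 − 8 = 9 completes the 17 down.
R1C2 = 14 − 9 = 5 completes the 14 across.
R2C2 = 6: the only remaining digit allowed by both the 21 across and the 19 down.
R3C2 = 19 − 11 = 8 completes the 19 down.
R2C1 = 21 − 14 = 7 completes the 21 across.
R3C1 = 12 − 8 = 4 completes the 12 across.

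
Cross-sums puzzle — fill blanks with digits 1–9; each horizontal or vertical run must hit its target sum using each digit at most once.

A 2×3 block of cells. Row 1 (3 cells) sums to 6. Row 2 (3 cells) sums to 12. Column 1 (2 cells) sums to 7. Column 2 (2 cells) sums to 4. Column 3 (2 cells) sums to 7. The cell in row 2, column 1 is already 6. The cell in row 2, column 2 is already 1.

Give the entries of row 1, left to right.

1 3 2

6 in 3 cells must be {1,2,3}; 4 in 2 cells must be {1,3}.
(1,1) = 7 − 6 = 1 completes the 7 down.
(1,2) = 4 − 1 = 3 completes the 4 down.
(1,3) = 6 − 4 = 2 completes the 6 across.
(2,3) = 12 − 7 = 5 completes the 12 across.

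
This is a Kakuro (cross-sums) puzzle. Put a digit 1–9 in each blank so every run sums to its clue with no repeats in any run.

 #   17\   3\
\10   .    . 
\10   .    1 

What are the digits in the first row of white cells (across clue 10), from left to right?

17 in 2 cells must be {8,9}; 3 in 2 cells must be {1,2}.
R1C2 = 3 − 1 = 2 completes the 3 down.
R2C1 = 10 − 1 = 9 completes the 10 across.
R1C1 = 10 − 2 = 8 completes the 10 across.

8, 2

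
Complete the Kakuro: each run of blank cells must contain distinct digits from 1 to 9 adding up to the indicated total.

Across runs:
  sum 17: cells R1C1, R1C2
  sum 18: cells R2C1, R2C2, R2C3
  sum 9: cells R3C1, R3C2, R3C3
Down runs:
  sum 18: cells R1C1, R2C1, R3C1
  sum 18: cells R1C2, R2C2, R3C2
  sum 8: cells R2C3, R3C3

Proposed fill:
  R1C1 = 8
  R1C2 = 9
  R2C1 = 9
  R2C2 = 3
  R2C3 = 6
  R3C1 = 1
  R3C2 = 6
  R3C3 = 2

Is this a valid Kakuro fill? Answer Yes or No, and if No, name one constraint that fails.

Across: 8+9=17; 9+3+6=18; 1+6+2=9. Down: 8+9+1=18; 9+3+6=18; 6+2=8. No digit repeats within any run.

Yes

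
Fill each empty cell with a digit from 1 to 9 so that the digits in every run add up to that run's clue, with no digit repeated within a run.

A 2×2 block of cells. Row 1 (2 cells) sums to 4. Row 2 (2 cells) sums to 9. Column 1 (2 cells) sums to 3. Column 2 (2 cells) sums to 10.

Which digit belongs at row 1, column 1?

1

4 in 2 cells must be {1,3}; 3 in 2 cells must be {1,2}.
The 4 across and the 3 down share only 1, so (1,1) = 1.
(1,2) = 4 − 1 = 3 completes the 4 across.
(2,1) = 3 − 1 = 2 completes the 3 down.
(2,2) = 9 − 2 = 7 completes the 9 across.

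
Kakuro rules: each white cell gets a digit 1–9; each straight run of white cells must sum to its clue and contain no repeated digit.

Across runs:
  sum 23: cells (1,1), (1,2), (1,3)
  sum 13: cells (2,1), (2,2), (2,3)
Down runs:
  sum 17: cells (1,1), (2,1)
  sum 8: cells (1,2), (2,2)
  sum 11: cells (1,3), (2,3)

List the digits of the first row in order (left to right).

9, 6, 8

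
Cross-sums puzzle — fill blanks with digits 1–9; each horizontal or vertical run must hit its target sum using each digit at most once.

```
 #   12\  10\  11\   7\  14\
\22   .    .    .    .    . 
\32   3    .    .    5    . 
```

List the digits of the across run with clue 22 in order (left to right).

R1C1 = 12 − 3 = 9 completes the 12 down.
R1C4 = 7 − 5 = 2 completes the 7 down.
R1C5 = 6: the only remaining digit allowed by both the 22 across and the 14 down.
R2C5 = 14 − 6 = 8 completes the 14 down.
R1C3 = 4: the only remaining digit allowed by both the 22 across and the 11 down.
R2C3 = 11 − 4 = 7 completes the 11 down.
R1C2 = 22 − 21 = 1 completes the 22 across.
R2C2 = 32 − 23 = 9 completes the 32 across.

9, 1, 4, 2, 6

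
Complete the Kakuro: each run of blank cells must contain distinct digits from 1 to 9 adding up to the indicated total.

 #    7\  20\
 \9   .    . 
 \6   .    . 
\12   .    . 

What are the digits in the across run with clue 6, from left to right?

1 5

7 in 3 cells must be {1,2,4}.
The 12 across and the 7 down share only 4, so R3C1 = 4.
R3C2 = 12 − 4 = 8 completes the 12 across.
Given what's placed, R2C2 must be 5 to fit the 6 across and 20 down.
R1C2 = 20 − 13 = 7 completes the 20 down.
R2C1 = 6 − 5 = 1 completes the 6 across.
R1C1 = 9 − 7 = 2 completes the 9 across.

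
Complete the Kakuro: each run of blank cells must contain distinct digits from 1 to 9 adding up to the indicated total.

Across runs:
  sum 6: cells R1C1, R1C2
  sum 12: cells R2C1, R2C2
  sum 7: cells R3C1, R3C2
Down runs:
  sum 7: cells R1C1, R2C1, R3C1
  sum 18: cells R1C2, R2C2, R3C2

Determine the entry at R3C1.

1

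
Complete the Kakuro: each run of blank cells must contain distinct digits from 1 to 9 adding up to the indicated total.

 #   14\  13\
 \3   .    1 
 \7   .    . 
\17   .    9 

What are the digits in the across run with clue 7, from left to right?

3 in 2 cells must be {1,2}; 17 in 2 cells must be {8,9}.
R1C1 = 3 − 1 = 2 completes the 3 across.
R2C2 = 13 − 10 = 3 completes the 13 down.
R3C1 = 17 − 9 = 8 completes the 17 across.
R2C1 = 7 − 3 = 4 completes the 7 across.

4 3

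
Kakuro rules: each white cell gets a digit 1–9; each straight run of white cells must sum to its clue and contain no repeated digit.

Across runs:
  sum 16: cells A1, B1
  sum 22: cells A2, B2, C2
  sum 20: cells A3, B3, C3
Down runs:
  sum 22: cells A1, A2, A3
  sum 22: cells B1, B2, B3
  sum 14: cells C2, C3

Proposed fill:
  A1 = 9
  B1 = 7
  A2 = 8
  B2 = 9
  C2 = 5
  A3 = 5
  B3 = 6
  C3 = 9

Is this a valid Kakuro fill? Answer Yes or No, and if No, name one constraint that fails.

Yes

Across: 9+7=16; 8+9+5=22; 5+6+9=20. Down: 9+8+5=22; 7+9+6=22; 5+9=14. No digit repeats within any run.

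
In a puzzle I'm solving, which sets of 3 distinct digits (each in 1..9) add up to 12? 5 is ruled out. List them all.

3 distinct digits from 1–9 sum between 6 and 24.
Dropping sets that contain 5.

{1,2,9}; {1,3,8}; {1,4,7}; {2,3,7}; {2,4,6}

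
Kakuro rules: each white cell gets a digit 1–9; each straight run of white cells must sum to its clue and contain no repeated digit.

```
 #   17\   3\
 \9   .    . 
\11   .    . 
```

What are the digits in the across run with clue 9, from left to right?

17 in 2 cells must be {8,9}; 3 in 2 cells must be {1,2}.
The 9 across and the 17 down share only 8, so R1C1 = 8.
R1C2 = 9 − 8 = 1 completes the 9 across.
R2C1 = 17 − 8 = 9 completes the 17 down.
R2C2 = 11 − 9 = 2 completes the 11 across.

8 1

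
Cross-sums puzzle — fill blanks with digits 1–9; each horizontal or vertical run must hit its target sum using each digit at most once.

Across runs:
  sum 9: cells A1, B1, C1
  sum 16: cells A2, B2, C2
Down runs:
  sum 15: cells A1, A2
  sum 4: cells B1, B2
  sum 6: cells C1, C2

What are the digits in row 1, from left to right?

6, 1, 2

4 in 2 cells must be {1,3}.
The 9 across and the 15 down share only 6, so A1 = 6.
Given what's placed, B1 must be 1 to fit the 9 across and 4 down.
C1 = 9 − 7 = 2 completes the 9 across.
A2 = 15 − 6 = 9 completes the 15 down.
B2 = 4 − 1 = 3 completes the 4 down.
C2 = 16 − 12 = 4 completes the 16 across.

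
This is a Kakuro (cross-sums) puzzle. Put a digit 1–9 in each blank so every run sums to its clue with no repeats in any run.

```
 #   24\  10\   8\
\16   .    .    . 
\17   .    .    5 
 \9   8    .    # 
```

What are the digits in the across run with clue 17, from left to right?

24 in 3 cells must be {7,8,9}.
R1C3 = 8 − 5 = 3 completes the 8 down.
R2C1 = 9: the only remaining digit allowed by both the 17 across and the 24 down.
R2C2 = 17 − 14 = 3 completes the 17 across.
R3C2 = 9 − 8 = 1 completes the 9 across.
R1C1 = 24 − 17 = 7 completes the 24 down.
R1C2 = 16 − 10 = 6 completes the 16 across.

9 3 5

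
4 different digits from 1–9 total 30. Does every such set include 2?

The only way to make 30 from 4 distinct digits is {6,7,8,9}, which does not contain 2.

No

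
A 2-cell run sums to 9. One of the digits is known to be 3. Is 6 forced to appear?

The only way to make 9 from 2 distinct digits under that restriction is {3,6}, which contains 6.

Yes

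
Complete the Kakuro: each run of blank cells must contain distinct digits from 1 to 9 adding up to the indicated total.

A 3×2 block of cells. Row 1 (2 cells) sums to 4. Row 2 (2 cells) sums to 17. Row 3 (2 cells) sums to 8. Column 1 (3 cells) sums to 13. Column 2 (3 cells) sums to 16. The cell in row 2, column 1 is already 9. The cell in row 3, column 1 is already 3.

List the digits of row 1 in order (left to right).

1, 3

4 in 2 cells must be {1,3}; 17 in 2 cells must be {8,9}.
(1,1) = 13 − 12 = 1 completes the 13 down.
(1,2) = 4 − 1 = 3 completes the 4 across.
(2,2) = 17 − 9 = 8 completes the 17 across.
(3,2) = 8 − 3 = 5 completes the 8 across.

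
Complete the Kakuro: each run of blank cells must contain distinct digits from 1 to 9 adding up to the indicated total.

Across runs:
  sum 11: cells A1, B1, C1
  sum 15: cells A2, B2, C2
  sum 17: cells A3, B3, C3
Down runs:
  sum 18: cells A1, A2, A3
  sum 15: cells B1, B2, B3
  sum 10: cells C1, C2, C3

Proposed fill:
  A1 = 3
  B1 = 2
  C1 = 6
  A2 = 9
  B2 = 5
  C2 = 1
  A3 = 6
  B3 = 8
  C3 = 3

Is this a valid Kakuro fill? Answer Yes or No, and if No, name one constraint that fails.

Across: 3+2+6=11; 9+5+1=15; 6+8+3=17. Down: 3+9+6=18; 2+5+8=15; 6+1+3=10. No digit repeats within any run.

Yes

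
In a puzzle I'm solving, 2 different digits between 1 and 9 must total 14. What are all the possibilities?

2 distinct digits from 1–9 sum between 3 and 17.

{5,9}; {6,8}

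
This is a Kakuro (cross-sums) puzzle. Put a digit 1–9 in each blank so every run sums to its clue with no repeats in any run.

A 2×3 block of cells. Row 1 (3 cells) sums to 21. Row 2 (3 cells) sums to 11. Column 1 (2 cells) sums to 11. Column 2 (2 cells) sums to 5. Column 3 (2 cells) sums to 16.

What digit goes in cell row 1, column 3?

9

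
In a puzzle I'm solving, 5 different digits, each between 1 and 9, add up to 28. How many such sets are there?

5 distinct digits from 1–9 sum between 15 and 35.

9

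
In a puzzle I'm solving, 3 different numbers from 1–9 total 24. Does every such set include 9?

Yes

The only way to make 24 from 3 distinct digits is {7,8,9}, which contains 9.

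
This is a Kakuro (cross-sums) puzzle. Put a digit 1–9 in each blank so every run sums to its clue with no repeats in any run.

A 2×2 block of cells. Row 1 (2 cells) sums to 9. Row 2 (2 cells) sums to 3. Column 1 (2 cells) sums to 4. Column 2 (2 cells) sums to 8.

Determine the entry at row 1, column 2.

6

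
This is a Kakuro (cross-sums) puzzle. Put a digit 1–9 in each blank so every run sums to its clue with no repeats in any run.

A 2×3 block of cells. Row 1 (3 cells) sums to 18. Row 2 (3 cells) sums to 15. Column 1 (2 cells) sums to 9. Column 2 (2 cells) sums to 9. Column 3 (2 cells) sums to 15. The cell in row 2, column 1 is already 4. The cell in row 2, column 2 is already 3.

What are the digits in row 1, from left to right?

5, 6, 7

(1,1) = 9 − 4 = 5 completes the 9 down.
(1,2) = 9 − 3 = 6 completes the 9 down.
(1,3) = 18 − 11 = 7 completes the 18 across.
(2,3) = 15 − 7 = 8 completes the 15 across.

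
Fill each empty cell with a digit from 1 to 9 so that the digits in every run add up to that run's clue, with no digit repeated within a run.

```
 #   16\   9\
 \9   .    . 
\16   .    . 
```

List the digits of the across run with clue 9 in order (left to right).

16 in 2 cells must be {7,9}.
The 9 across and the 16 down share only 7, so R1C1 = 7.
R1C2 = 9 − 7 = 2 completes the 9 across.
R2C1 = 16 − 7 = 9 completes the 16 down.
R2C2 = 16 − 9 = 7 completes the 16 across.

7 2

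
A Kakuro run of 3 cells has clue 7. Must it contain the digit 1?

The only way to make 7 from 3 distinct digits is {1,2,4}, which contains 1.

Yes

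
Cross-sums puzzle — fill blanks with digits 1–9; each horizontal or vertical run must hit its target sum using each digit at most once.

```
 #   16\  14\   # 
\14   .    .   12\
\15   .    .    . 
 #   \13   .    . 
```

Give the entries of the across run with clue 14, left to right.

16 in 2 cells must be {7,9}.
The 14 across and the 16 down share only 9, so R1C1 = 9.
R1C2 = 14 − 9 = 5 completes the 14 across.
R2C1 = 16 − 9 = 7 completes the 16 down.
No cell is forced outright now. R2C3 can only be 3 or 5 (the digits allowed by both its 15 across and its 12 down). If R2C3 = 3: then R2C2 would have to be in {5} for the 15 across but in {1,2,3,6,7,8} for the 14 down — contradiction. So R2C3 = 5.
R2C2 = 15 − 12 = 3 completes the 15 across.
R3C2 = 14 − 8 = 6 completes the 14 down.
R3C3 = 13 − 6 = 7 completes the 13 across.

9 5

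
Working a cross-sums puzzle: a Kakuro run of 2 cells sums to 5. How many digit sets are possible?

2

2 distinct digits from 1–9 sum between 3 and 17.
Enumerating: {1,4}, {2,3}.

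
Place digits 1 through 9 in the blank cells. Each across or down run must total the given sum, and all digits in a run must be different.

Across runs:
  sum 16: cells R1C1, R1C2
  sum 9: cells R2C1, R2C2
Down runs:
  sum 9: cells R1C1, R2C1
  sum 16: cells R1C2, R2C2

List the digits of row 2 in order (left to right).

2 7

16 in 2 cells must be {7,9}.
The 16 across and the 9 down share only 7, so R1C1 = 7.
R1C2 = 16 − 7 = 9 completes the 16 across.
R2C1 = 9 − 7 = 2 completes the 9 down.
R2C2 = 9 − 2 = 7 completes the 9 across.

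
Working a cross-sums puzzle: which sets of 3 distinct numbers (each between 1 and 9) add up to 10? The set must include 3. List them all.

3 distinct digits from 1–9 sum between 6 and 24.
Keeping only sets containing 3.

{1,3,6}; {2,3,5}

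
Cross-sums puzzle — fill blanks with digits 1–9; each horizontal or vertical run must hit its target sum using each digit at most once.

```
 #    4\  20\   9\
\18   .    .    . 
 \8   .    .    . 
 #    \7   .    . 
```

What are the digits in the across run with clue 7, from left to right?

6 1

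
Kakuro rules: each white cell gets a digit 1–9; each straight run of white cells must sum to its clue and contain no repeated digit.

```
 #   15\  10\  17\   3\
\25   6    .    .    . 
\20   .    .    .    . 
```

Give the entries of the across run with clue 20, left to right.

17 in 2 cells must be {8,9}; 3 in 2 cells must be {1,2}.
R1C4 = 2: the only remaining digit allowed by both the 25 across and the 3 down.
R2C1 = 15 − 6 = 9 completes the 15 down.
Given what's placed, R2C3 must be 8 to fit the 20 across and 17 down.
R2C4 = 3 − 2 = 1 completes the 3 down.
R1C3 = 17 − 8 = 9 completes the 17 down.
R2C2 = 20 − 18 = 2 completes the 20 across.
R1C2 = 25 − 17 = 8 completes the 25 across.

9 2 8 1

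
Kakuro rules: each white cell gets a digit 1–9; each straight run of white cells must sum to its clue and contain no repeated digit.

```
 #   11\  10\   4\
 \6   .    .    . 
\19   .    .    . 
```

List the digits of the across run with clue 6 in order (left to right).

2 3 1

6 in 3 cells must be {1,2,3}; 4 in 2 cells must be {1,3}.
The 19 across and the 4 down share only 3, so R2C3 = 3.
R1C3 = 4 − 3 = 1 completes the 4 down.
Nothing is forced directly, so branch on R2C1, whose candidates are 7 or 9. If R2C1 = 7: then R1C1 would have to be in {2,3} for the 6 across but in {4} for the 11 down — contradiction. So R2C1 = 9.
R1C1 = 11 − 9 = 2 completes the 11 down.
R1C2 = 6 − 3 = 3 completes the 6 across.
R2C2 = 19 − 12 = 7 completes the 19 across.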